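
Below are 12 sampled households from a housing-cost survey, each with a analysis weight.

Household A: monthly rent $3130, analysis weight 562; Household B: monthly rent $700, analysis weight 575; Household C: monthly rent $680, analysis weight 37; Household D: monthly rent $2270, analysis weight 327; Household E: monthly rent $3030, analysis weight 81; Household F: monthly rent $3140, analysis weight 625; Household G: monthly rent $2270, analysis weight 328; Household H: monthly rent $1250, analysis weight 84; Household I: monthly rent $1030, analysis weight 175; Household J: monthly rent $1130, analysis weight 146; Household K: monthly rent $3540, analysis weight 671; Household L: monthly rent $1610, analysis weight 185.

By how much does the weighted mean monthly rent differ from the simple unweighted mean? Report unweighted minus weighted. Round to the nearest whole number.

Unweighted sum = 23780
Unweighted mean = 23780 / 12 = 1981.6667
Weighted sum = 3130×562 + 700×575 + 680×37 + 2270×327 + 3030×81 + 3140×625 + 2270×328 + 1250×84 + 1030×175 + 1130×146 + 3540×671 + 1610×185
  = 1759060 + 402500 + 25160 + 742290 + 245430 + 1962500 + 744560 + 105000 + 180250 + 164980 + 2375340 + 297850 = 9004920
Sum of weights = 562 + 575 + 37 + 327 + 81 + 625 + 328 + 84 + 175 + 146 + 671 + 185 = 3796
Weighted mean = 9004920 / 3796 = 2372.2129
Difference (unweighted minus weighted) = -390.54619

-391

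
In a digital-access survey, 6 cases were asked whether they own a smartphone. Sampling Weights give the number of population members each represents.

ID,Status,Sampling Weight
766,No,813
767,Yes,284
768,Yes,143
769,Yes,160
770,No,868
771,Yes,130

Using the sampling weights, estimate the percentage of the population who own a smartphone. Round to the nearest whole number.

Sum of weights for 'Yes' = 284 + 143 + 160 + 130 = 717
Total weight = 2398
Weighted proportion = 717 / 2398 = 0.29899917 → 29.899917%

30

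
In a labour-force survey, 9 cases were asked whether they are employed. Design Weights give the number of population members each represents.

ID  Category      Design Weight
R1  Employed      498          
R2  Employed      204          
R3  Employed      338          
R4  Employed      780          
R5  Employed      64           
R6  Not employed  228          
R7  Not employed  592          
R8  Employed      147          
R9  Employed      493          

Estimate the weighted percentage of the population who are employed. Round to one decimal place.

75.5

Sum of weights for 'Employed' = 498 + 204 + 338 + 780 + 64 + 147 + 493 = 2524
Total weight = 498 + 204 + 338 + 780 + 64 + 228 + 592 + 147 + 493 = 3344
Weighted proportion = 2524 / 3344 = 0.75478469 → 75.478469%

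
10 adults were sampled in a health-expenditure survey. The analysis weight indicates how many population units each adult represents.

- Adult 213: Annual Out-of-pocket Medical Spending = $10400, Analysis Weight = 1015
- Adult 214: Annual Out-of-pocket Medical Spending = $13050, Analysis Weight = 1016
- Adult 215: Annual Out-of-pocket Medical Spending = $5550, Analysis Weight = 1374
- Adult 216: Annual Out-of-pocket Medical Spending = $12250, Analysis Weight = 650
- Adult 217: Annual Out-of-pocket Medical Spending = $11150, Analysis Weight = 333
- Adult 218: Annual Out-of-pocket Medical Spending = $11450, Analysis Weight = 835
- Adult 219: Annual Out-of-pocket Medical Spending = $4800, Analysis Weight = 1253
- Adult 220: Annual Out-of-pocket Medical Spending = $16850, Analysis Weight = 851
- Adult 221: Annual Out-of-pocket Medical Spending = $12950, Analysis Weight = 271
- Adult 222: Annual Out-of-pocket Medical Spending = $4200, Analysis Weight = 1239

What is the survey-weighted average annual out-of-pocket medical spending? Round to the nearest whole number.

Weighted sum = 10400×1015 + 13050×1016 + 5550×1374 + 12250×650 + 11150×333 + 11450×835 + 4800×1253 + 16850×851 + 12950×271 + 4200×1239
  = 10556000 + 13258800 + 7625700 + 7962500 + 3712950 + 9560750 + 6014400 + 14339350 + 3509450 + 5203800 = 81743700
Sum of weights = 1015 + 1016 + 1374 + 650 + 333 + 835 + 1253 + 851 + 271 + 1239 = 8837
Weighted mean = 81743700 / 8837 = 9250.1641

9250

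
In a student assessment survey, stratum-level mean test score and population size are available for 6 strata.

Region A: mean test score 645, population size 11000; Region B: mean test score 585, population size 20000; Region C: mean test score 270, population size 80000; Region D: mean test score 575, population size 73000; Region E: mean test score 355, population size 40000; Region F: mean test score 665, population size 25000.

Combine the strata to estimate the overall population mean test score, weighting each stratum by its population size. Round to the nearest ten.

450

Σ Nₕ·x̄ₕ = 645×11000 + 585×20000 + 270×80000 + 575×73000 + 355×40000 + 665×25000
  = 7095000 + 11700000 + 21600000 + 41975000 + 14200000 + 16625000 = 113195000
Σ Nₕ = 11000 + 20000 + 80000 + 73000 + 40000 + 25000 = 249000
Overall mean = 113195000 / 249000 = 454.59839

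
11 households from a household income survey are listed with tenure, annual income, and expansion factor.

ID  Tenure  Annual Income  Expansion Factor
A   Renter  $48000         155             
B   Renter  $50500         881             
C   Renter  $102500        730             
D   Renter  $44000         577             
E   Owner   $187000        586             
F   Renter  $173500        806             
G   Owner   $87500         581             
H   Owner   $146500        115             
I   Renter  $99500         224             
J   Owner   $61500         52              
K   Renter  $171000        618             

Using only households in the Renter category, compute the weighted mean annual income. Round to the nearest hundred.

105200

Renter rows: A, B, C, D, F, I, K
Weighted sum = 48000×155 + 50500×881 + 102500×730 + 44000×577 + 173500×806 + 99500×224 + 171000×618
  = 7440000 + 44490500 + 74825000 + 25388000 + 139841000 + 22288000 + 105678000 = 419950500
Sum of weights = 155 + 881 + 730 + 577 + 806 + 224 + 618 = 3991
Weighted mean = 419950500 / 3991 = 105224.38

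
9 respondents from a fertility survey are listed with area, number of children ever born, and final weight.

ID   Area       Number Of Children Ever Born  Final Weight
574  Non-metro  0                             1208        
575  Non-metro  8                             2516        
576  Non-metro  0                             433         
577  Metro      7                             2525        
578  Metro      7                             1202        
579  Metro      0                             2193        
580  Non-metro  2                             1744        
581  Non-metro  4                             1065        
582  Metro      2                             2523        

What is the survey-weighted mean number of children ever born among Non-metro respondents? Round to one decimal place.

4.0

Non-metro rows: 574, 575, 576, 580, 581
Weighted sum = 0×1208 + 8×2516 + 0×433 + 2×1744 + 4×1065
  = 0 + 20128 + 0 + 3488 + 4260 = 27876
Sum of weights = 1208 + 2516 + 433 + 1744 + 1065 = 6966
Weighted mean = 27876 / 6966 = 4.0017227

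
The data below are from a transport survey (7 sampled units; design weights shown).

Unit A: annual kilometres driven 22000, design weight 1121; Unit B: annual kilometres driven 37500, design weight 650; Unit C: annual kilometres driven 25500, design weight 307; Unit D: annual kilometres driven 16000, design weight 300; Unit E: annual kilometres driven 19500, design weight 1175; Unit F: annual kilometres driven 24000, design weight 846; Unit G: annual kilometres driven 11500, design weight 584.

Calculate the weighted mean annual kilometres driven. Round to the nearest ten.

Weighted sum = 22000×1121 + 37500×650 + 25500×307 + 16000×300 + 19500×1175 + 24000×846 + 11500×584
  = 111598000
Sum of weights = 1121 + 650 + 307 + 300 + 1175 + 846 + 584 = 4983
Weighted mean = 111598000 / 4983 = 22395.746

22400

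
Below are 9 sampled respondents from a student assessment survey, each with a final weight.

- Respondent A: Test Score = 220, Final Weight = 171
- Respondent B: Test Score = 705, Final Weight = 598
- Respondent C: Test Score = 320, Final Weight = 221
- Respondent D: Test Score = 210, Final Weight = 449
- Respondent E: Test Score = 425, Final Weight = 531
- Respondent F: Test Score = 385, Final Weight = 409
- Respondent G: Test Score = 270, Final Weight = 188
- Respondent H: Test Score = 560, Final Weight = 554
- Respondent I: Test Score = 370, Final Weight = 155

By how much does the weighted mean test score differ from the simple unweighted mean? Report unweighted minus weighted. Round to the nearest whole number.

-50

Unweighted sum = 220 + 705 + 320 + 210 + 425 + 385 + 270 + 560 + 370 = 3465
Unweighted mean = 3465 / 9 = 385
Weighted sum = 220×171 + 705×598 + 320×221 + 210×449 + 425×531 + 385×409 + 270×188 + 560×554 + 370×155
  = 37620 + 421590 + 70720 + 94290 + 225675 + 157465 + 50760 + 310240 + 57350 = 1425710
Sum of weights = 171 + 598 + 221 + 449 + 531 + 409 + 188 + 554 + 155 = 3276
Weighted mean = 1425710 / 3276 = 435.19841
Difference (unweighted minus weighted) = -50.198413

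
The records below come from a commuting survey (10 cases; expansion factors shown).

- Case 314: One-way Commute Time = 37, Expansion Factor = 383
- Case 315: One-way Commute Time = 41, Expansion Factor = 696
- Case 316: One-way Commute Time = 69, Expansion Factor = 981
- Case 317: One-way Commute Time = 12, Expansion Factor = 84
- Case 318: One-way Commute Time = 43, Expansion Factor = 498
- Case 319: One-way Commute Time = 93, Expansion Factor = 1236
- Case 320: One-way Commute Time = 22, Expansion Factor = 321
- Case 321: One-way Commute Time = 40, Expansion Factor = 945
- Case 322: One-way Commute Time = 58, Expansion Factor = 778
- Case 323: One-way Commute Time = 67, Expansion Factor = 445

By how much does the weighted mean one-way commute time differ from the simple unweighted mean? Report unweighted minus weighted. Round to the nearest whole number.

-10

Unweighted sum = 37 + 41 + 69 + 12 + 43 + 93 + 22 + 40 + 58 + 67 = 482
Unweighted mean = 482 / 10 = 48.2
Weighted sum = 37×383 + 41×696 + 69×981 + 12×84 + 43×498 + 93×1236 + 22×321 + 40×945 + 58×778 + 67×445
  = 14171 + 28536 + 67689 + 1008 + 21414 + 114948 + 7062 + 37800 + 45124 + 29815 = 367567
Sum of weights = 383 + 696 + 981 + 84 + 498 + 1236 + 321 + 945 + 778 + 445 = 6367
Weighted mean = 367567 / 6367 = 57.730014
Difference (unweighted minus weighted) = -9.5300141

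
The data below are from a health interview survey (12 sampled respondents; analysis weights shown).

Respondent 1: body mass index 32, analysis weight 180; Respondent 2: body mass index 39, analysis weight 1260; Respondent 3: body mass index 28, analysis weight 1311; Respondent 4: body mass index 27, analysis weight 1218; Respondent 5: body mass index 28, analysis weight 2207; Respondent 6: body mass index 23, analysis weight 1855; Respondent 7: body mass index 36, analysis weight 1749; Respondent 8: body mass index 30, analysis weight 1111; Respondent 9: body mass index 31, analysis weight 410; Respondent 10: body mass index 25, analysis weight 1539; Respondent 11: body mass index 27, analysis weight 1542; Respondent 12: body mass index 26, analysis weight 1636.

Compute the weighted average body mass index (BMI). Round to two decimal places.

28.76

Weighted sum = 460604
Sum of weights = 180 + 1260 + 1311 + 1218 + 2207 + 1855 + 1749 + 1111 + 410 + 1539 + 1542 + 1636 = 16018
Weighted mean = 460604 / 16018 = 28.7554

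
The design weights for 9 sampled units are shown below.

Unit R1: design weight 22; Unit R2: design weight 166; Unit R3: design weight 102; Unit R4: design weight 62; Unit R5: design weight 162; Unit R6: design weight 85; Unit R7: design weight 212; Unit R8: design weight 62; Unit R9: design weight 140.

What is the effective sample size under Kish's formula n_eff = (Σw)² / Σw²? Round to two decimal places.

Σ wᵢ = 22 + 166 + 102 + 62 + 162 + 85 + 212 + 62 + 140 = 1013
Σ wᵢ² = 484 + 27556 + 10404 + 3844 + 26244 + 7225 + 44944 + 3844 + 19600 = 144145
n_eff = 1013² / 144145 = 1026169 / 144145 = 7.1190052

7.12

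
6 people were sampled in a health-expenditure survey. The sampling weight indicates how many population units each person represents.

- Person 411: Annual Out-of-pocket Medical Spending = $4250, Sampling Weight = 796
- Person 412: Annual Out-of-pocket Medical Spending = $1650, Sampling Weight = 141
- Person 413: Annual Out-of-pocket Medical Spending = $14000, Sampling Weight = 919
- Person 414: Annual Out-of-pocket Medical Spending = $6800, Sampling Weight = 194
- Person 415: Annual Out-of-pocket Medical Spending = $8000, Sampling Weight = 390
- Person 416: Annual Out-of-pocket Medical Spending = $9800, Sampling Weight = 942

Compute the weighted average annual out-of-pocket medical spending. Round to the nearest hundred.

Weighted sum = 30152450
Sum of weights = 796 + 141 + 919 + 194 + 390 + 942 = 3382
Weighted mean = 30152450 / 3382 = 8915.5677

8900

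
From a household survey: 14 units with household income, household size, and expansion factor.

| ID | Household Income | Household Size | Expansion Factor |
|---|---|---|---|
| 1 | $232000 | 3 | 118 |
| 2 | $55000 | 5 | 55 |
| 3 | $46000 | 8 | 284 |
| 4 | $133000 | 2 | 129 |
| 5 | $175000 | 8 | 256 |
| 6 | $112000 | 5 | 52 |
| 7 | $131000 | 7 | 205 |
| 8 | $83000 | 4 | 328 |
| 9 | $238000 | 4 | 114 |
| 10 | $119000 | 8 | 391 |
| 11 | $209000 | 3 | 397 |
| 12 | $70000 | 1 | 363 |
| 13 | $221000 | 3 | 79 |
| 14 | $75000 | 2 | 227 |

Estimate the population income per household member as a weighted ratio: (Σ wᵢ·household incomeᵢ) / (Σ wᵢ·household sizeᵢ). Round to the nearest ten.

Σ wᵢ·y = 381853000
Σ wᵢ·x = 14043
Ratio = 381853000 / 14043 = 27191.697

27190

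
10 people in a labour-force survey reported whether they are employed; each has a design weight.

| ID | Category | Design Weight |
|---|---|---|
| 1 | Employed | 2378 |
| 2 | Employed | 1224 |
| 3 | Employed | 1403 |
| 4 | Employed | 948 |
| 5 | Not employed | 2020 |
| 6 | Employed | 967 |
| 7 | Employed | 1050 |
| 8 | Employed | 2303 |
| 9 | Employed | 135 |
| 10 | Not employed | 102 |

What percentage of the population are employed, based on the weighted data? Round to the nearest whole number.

83

Sum of weights for 'Employed' = 2378 + 1224 + 1403 + 948 + 967 + 1050 + 2303 + 135 = 10408
Total weight = 12530
Weighted proportion = 10408 / 12530 = 0.83064645 → 83.064645%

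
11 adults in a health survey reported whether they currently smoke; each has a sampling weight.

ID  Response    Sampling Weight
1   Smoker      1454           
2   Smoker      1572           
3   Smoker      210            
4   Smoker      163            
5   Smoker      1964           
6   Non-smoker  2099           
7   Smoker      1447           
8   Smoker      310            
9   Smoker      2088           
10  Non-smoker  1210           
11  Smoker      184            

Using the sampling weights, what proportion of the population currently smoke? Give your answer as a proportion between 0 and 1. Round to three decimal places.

0.739

Sum of weights for 'Smoker' = 1454 + 1572 + 210 + 163 + 1964 + 1447 + 310 + 2088 + 184 = 9392
Total weight = 1454 + 1572 + 210 + 163 + 1964 + 2099 + 1447 + 310 + 2088 + 1210 + 184 = 12701
Weighted proportion = 9392 / 12701 = 0.73946933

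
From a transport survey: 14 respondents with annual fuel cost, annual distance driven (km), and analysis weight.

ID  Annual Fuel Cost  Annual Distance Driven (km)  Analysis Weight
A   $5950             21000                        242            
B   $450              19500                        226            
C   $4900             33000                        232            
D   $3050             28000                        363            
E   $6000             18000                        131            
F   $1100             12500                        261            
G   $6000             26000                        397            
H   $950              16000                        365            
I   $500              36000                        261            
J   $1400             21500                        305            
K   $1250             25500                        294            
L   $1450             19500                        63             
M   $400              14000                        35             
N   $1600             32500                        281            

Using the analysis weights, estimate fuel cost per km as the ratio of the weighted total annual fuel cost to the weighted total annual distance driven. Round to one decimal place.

0.1

Σ wᵢ·y = 9067350
Σ wᵢ·x = 83393000
Ratio = 9067350 / 83393000 = 0.10873035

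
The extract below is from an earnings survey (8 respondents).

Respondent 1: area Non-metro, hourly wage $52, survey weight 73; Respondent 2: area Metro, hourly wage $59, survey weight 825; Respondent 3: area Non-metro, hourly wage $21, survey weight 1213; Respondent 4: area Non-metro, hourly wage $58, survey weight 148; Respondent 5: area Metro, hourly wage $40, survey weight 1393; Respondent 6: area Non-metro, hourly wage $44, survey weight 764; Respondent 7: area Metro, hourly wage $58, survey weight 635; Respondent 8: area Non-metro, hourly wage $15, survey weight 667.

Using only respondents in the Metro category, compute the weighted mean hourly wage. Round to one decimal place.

Metro rows: 2, 5, 7
Weighted sum = 59×825 + 40×1393 + 58×635
  = 48675 + 55720 + 36830 = 141225
Sum of weights = 825 + 1393 + 635 = 2853
Weighted mean = 141225 / 2853 = 49.500526

49.5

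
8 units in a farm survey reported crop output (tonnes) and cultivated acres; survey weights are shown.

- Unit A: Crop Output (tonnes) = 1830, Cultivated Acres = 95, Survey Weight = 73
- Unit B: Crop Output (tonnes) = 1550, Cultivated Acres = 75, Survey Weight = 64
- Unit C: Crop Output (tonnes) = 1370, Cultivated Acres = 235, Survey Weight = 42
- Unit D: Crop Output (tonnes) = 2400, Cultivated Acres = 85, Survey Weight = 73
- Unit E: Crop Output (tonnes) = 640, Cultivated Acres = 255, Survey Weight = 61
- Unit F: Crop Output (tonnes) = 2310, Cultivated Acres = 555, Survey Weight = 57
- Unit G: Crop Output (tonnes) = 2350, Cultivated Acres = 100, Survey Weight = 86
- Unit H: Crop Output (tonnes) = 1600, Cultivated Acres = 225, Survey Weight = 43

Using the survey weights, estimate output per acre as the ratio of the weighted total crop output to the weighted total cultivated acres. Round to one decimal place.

Σ wᵢ·y = 1830×73 + 1550×64 + 1370×42 + 2400×73 + 640×61 + 2310×57 + 2350×86 + 1600×43
  = 133590 + 99200 + 57540 + 175200 + 39040 + 131670 + 202100 + 68800 = 907140
Σ wᵢ·x = 95×73 + 75×64 + 235×42 + 85×73 + 255×61 + 555×57 + 100×86 + 225×43
  = 93275
Ratio = 907140 / 93275 = 9.7254355

9.7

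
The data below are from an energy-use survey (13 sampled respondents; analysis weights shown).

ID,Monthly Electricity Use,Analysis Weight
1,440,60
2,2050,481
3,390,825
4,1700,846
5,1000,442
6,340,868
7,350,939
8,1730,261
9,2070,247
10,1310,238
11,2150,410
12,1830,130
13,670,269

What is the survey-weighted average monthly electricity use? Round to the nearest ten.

1070

Weighted sum = 6412400
Sum of weights = 6016
Weighted mean = 6412400 / 6016 = 1065.891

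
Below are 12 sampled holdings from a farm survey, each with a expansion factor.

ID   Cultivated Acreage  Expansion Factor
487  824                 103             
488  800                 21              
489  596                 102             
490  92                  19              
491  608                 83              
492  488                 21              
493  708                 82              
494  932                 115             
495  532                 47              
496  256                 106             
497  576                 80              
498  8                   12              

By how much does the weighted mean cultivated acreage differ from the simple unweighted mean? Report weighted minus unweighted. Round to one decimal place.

82.5

Unweighted sum = 824 + 800 + 596 + 92 + 608 + 488 + 708 + 932 + 532 + 256 + 576 + 8 = 6420
Unweighted mean = 6420 / 12 = 535
Weighted sum = 824×103 + 800×21 + 596×102 + 92×19 + 608×83 + 488×21 + 708×82 + 932×115 + 532×47 + 256×106 + 576×80 + 8×12
  = 84872 + 16800 + 60792 + 1748 + 50464 + 10248 + 58056 + 107180 + 25004 + 27136 + 46080 + 96 = 488476
Sum of weights = 103 + 21 + 102 + 19 + 83 + 21 + 82 + 115 + 47 + 106 + 80 + 12 = 791
Weighted mean = 488476 / 791 = 617.54235
Difference (weighted minus unweighted) = 82.542351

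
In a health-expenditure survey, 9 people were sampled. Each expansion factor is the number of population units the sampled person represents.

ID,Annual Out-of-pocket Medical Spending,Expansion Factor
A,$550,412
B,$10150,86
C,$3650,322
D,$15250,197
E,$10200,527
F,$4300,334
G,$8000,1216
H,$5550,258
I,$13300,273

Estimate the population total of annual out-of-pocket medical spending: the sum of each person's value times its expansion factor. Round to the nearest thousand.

Weighted total = 550×412 + 10150×86 + 3650×322 + 15250×197 + 10200×527 + 4300×334 + 8000×1216 + 5550×258 + 13300×273
  = 26881450

26881000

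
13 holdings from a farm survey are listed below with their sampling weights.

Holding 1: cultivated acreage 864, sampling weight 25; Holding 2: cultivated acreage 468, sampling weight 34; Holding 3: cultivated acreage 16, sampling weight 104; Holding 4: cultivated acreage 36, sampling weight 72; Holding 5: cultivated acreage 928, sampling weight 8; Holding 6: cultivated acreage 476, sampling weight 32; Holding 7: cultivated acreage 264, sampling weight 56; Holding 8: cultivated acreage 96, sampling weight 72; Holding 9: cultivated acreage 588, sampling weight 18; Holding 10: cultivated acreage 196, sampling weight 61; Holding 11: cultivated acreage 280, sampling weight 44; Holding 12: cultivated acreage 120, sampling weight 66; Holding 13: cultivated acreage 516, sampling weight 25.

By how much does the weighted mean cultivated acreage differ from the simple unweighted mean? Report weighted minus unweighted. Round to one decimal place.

Unweighted sum = 4848
Unweighted mean = 4848 / 13 = 372.92308
Weighted sum = 141800
Sum of weights = 617
Weighted mean = 141800 / 617 = 229.82172
Difference (weighted minus unweighted) = -143.10136

-143.1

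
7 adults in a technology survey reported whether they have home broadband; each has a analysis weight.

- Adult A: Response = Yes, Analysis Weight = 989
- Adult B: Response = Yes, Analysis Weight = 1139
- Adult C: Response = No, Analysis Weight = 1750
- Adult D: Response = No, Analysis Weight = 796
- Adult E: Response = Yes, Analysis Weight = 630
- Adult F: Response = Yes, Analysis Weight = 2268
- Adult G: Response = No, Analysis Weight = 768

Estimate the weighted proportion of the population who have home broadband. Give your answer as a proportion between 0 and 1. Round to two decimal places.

Sum of weights for 'Yes' = 989 + 1139 + 630 + 2268 = 5026
Total weight = 989 + 1139 + 1750 + 796 + 630 + 2268 + 768 = 8340
Weighted proportion = 5026 / 8340 = 0.60263789

0.60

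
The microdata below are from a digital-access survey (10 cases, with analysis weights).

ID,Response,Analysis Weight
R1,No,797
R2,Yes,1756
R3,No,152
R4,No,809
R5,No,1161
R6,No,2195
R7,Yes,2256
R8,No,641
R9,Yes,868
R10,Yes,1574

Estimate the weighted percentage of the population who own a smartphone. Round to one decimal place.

Sum of weights for 'Yes' = 1756 + 2256 + 868 + 1574 = 6454
Total weight = 12209
Weighted proportion = 6454 / 12209 = 0.52862642 → 52.862642%

52.9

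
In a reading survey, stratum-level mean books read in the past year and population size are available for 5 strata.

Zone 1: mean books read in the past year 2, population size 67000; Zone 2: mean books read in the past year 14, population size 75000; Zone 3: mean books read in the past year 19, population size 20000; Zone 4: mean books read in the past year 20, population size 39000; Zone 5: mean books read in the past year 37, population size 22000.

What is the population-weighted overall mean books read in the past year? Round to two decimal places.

14.16

Σ Nₕ·x̄ₕ = 2×67000 + 14×75000 + 19×20000 + 20×39000 + 37×22000
  = 3158000
Σ Nₕ = 223000
Overall mean = 3158000 / 223000 = 14.161435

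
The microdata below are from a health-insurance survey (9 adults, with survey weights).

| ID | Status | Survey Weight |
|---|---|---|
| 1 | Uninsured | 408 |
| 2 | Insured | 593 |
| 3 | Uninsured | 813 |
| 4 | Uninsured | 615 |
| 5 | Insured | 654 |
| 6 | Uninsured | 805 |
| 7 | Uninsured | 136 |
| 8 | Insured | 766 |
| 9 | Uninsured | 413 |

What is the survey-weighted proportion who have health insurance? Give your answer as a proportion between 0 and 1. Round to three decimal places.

0.387

Sum of weights for 'Insured' = 593 + 654 + 766 = 2013
Total weight = 408 + 593 + 813 + 615 + 654 + 805 + 136 + 766 + 413 = 5203
Weighted proportion = 2013 / 5203 = 0.38689218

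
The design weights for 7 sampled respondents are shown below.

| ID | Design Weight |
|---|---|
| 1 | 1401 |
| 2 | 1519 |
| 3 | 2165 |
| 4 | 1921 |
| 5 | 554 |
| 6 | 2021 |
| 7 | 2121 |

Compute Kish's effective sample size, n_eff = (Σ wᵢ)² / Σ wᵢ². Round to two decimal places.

Σ wᵢ = 1401 + 1519 + 2165 + 1921 + 554 + 2021 + 2121 = 11702
Σ wᵢ² = 1962801 + 2307361 + 4687225 + 3690241 + 306916 + 4084441 + 4498641 = 21537626
n_eff = 11702² / 21537626 = 136936804 / 21537626 = 6.3580268

6.36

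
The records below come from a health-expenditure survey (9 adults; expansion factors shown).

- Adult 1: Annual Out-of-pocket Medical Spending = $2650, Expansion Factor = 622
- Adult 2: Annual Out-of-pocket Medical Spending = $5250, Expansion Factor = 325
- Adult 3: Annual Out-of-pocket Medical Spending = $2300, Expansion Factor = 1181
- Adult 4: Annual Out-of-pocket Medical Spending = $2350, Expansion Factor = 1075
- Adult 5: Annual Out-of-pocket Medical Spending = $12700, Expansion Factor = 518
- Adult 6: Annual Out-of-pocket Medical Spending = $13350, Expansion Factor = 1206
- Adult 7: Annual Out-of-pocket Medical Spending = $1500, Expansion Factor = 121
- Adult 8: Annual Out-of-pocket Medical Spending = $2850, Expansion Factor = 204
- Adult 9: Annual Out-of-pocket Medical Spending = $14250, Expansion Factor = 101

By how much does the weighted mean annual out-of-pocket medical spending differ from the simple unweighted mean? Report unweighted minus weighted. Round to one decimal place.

Unweighted sum = 2650 + 5250 + 2300 + 2350 + 12700 + 13350 + 1500 + 2850 + 14250 = 57200
Unweighted mean = 57200 / 9 = 6355.5556
Weighted sum = 2650×622 + 5250×325 + 2300×1181 + 2350×1075 + 12700×518 + 13350×1206 + 1500×121 + 2850×204 + 14250×101
  = 33477950
Sum of weights = 622 + 325 + 1181 + 1075 + 518 + 1206 + 121 + 204 + 101 = 5353
Weighted mean = 33477950 / 5353 = 6254.0538
Difference (unweighted minus weighted) = 101.50175

101.5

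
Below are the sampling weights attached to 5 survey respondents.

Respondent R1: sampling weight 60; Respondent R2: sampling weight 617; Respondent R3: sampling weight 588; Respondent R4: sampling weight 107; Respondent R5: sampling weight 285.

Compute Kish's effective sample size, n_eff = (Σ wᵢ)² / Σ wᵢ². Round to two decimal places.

3.34

Σ wᵢ = 60 + 617 + 588 + 107 + 285 = 1657
Σ wᵢ² = 3600 + 380689 + 345744 + 11449 + 81225 = 822707
n_eff = 1657² / 822707 = 2745649 / 822707 = 3.3373352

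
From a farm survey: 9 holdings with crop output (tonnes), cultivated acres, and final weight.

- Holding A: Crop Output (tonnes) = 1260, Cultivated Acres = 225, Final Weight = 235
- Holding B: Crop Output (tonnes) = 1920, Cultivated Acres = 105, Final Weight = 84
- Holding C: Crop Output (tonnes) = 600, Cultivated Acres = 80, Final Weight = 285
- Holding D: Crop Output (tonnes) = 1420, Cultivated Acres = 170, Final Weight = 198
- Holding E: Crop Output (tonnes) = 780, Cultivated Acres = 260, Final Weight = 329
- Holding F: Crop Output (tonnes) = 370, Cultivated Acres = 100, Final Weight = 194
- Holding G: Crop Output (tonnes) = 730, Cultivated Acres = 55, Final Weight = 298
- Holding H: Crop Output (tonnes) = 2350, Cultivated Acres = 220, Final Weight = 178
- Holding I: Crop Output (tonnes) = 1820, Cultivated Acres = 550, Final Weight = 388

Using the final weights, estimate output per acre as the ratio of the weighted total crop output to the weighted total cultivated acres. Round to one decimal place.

Σ wᵢ·y = 1260×235 + 1920×84 + 600×285 + 1420×198 + 780×329 + 370×194 + 730×298 + 2350×178 + 1820×388
  = 296100 + 161280 + 171000 + 281160 + 256620 + 71780 + 217540 + 418300 + 706160 = 2579940
Σ wᵢ·x = 225×235 + 105×84 + 80×285 + 170×198 + 260×329 + 100×194 + 55×298 + 220×178 + 550×388
  = 52875 + 8820 + 22800 + 33660 + 85540 + 19400 + 16390 + 39160 + 213400 = 492045
Ratio = 2579940 / 492045 = 5.2433009

5.2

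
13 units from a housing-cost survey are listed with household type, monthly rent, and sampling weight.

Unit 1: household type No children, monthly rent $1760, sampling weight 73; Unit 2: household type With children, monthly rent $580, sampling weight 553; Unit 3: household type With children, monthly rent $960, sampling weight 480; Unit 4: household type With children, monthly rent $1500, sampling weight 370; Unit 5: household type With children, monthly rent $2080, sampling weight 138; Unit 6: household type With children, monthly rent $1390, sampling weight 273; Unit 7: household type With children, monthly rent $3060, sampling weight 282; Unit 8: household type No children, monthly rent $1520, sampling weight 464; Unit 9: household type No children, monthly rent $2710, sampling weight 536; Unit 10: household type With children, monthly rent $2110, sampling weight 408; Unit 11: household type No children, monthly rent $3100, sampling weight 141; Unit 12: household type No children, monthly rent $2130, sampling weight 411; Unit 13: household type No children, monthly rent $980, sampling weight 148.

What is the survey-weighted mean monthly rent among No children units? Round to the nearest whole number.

2112

No children rows: 1, 8, 9, 11, 12, 13
Weighted sum = 1760×73 + 1520×464 + 2710×536 + 3100×141 + 2130×411 + 980×148
  = 128480 + 705280 + 1452560 + 437100 + 875430 + 145040 = 3743890
Sum of weights = 73 + 464 + 536 + 141 + 411 + 148 = 1773
Weighted mean = 3743890 / 1773 = 2111.6131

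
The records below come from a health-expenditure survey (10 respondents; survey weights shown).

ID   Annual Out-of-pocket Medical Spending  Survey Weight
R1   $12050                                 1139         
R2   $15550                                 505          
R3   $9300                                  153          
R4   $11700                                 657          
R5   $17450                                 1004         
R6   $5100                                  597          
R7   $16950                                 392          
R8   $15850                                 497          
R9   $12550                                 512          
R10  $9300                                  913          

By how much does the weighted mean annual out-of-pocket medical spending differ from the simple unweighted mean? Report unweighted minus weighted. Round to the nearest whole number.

-89

Unweighted sum = 125800
Unweighted mean = 125800 / 10 = 12580
Weighted sum = 80690350
Sum of weights = 1139 + 505 + 153 + 657 + 1004 + 597 + 392 + 497 + 512 + 913 = 6369
Weighted mean = 80690350 / 6369 = 12669.234
Difference (unweighted minus weighted) = -89.233789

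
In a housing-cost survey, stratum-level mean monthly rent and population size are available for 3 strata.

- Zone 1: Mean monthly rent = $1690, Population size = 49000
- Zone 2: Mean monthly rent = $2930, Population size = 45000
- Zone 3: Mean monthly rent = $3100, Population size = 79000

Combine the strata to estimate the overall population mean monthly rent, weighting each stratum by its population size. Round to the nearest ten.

2660

Σ Nₕ·x̄ₕ = 1690×49000 + 2930×45000 + 3100×79000
  = 459560000
Σ Nₕ = 49000 + 45000 + 79000 = 173000
Overall mean = 459560000 / 173000 = 2656.4162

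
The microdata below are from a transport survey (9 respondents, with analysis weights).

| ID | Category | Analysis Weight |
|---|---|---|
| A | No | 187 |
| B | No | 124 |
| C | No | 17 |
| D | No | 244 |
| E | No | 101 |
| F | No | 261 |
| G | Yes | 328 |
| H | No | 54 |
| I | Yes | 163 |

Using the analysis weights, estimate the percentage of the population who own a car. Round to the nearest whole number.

33

Sum of weights for 'Yes' = 328 + 163 = 491
Total weight = 187 + 124 + 17 + 244 + 101 + 261 + 328 + 54 + 163 = 1479
Weighted proportion = 491 / 1479 = 0.33198107 → 33.198107%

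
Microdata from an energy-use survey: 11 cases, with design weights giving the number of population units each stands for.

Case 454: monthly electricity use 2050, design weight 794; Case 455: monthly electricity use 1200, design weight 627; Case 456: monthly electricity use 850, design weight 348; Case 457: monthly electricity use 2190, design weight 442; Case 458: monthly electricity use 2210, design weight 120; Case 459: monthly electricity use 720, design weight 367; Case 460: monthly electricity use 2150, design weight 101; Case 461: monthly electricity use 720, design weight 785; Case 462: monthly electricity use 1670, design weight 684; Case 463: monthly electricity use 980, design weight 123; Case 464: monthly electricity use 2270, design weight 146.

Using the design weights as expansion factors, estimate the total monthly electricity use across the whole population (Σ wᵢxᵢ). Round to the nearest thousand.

Weighted total = 2050×794 + 1200×627 + 850×348 + 2190×442 + 2210×120 + 720×367 + 2150×101 + 720×785 + 1670×684 + 980×123 + 2270×146
  = 1627700 + 752400 + 295800 + 967980 + 265200 + 264240 + 217150 + 565200 + 1142280 + 120540 + 331420 = 6549910

6550000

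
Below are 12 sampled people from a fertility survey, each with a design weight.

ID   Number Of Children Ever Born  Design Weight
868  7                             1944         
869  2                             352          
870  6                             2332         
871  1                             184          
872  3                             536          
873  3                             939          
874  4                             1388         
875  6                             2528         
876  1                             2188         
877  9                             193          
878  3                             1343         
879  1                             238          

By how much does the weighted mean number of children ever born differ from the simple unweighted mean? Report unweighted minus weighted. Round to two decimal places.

Unweighted sum = 7 + 2 + 6 + 1 + 3 + 3 + 4 + 6 + 1 + 9 + 3 + 1 = 46
Unweighted mean = 46 / 12 = 3.8333333
Weighted sum = 7×1944 + 2×352 + 6×2332 + 1×184 + 3×536 + 3×939 + 4×1388 + 6×2528 + 1×2188 + 9×193 + 3×1343 + 1×238
  = 13608 + 704 + 13992 + 184 + 1608 + 2817 + 5552 + 15168 + 2188 + 1737 + 4029 + 238 = 61825
Sum of weights = 1944 + 352 + 2332 + 184 + 536 + 939 + 1388 + 2528 + 2188 + 193 + 1343 + 238 = 14165
Weighted mean = 61825 / 14165 = 4.3646311
Difference (unweighted minus weighted) = -0.5312978

-0.53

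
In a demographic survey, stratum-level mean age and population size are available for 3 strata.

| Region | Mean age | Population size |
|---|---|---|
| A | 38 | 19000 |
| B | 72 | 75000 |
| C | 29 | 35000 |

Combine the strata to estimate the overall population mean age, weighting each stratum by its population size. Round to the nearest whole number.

Σ Nₕ·x̄ₕ = 38×19000 + 72×75000 + 29×35000
  = 722000 + 5400000 + 1015000 = 7137000
Σ Nₕ = 19000 + 75000 + 35000 = 129000
Overall mean = 7137000 / 129000 = 55.325581

55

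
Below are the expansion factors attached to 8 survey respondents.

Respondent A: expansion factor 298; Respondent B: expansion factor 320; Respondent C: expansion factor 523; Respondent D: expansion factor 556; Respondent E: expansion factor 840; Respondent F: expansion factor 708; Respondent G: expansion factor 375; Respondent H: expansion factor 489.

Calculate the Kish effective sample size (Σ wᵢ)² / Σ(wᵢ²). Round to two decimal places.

Σ wᵢ = 4109
Σ wᵢ² = 88804 + 102400 + 273529 + 309136 + 705600 + 501264 + 140625 + 239121 = 2360479
n_eff = 4109² / 2360479 = 16883881 / 2360479 = 7.1527351

7.15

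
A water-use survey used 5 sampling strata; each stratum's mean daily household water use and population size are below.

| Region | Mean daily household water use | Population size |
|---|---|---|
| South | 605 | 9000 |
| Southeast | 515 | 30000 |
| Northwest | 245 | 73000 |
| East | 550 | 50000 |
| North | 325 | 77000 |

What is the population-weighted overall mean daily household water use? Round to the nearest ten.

Σ Nₕ·x̄ₕ = 605×9000 + 515×30000 + 245×73000 + 550×50000 + 325×77000
  = 5445000 + 15450000 + 17885000 + 27500000 + 25025000 = 91305000
Σ Nₕ = 239000
Overall mean = 91305000 / 239000 = 382.02929

380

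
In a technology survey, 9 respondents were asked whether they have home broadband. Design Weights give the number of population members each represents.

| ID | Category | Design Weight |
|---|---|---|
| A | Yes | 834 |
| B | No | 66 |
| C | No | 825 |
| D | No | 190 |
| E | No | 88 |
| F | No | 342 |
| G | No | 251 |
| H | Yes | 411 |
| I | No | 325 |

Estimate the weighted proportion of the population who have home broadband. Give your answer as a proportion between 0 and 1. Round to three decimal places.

Sum of weights for 'Yes' = 834 + 411 = 1245
Total weight = 3332
Weighted proportion = 1245 / 3332 = 0.37364946

0.374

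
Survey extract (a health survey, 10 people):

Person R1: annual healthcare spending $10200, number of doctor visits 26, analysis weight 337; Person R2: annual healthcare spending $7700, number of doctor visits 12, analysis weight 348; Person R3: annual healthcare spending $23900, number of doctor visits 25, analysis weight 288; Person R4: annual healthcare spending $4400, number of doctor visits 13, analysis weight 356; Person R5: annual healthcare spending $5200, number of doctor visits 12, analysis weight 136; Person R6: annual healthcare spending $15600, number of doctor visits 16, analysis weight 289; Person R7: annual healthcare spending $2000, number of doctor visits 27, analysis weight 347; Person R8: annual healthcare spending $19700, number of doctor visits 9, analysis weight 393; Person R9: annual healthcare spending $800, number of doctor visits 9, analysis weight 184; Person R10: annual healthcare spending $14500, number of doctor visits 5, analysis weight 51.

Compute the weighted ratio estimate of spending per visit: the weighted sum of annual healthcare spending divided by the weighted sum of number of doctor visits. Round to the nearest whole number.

635

Σ wᵢ·y = 10200×337 + 7700×348 + 23900×288 + 4400×356 + 5200×136 + 15600×289 + 2000×347 + 19700×393 + 800×184 + 14500×51
  = 3437400 + 2679600 + 6883200 + 1566400 + 707200 + 4508400 + 694000 + 7742100 + 147200 + 739500 = 29105000
Σ wᵢ·x = 45839
Ratio = 29105000 / 45839 = 634.93968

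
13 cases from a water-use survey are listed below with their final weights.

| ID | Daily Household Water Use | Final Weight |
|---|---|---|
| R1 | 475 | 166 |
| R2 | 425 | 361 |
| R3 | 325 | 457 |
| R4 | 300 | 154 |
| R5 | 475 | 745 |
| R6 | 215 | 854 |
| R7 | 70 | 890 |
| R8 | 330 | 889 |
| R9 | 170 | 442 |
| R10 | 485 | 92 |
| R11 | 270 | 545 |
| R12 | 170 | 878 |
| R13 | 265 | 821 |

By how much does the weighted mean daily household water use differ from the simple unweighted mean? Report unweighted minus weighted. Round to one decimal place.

37.9

Unweighted sum = 3975
Unweighted mean = 3975 / 13 = 305.76923
Weighted sum = 1953890
Sum of weights = 7294
Weighted mean = 1953890 / 7294 = 267.87634
Difference (unweighted minus weighted) = 37.892894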